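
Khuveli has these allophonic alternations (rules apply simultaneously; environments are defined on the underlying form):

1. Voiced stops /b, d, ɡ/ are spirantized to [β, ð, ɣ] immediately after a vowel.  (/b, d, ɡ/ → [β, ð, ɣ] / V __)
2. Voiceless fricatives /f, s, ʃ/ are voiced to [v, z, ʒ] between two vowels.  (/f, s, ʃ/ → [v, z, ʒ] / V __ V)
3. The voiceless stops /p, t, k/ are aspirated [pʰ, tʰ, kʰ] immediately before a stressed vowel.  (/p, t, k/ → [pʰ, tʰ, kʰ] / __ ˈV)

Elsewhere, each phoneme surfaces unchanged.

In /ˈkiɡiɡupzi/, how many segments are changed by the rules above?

Segments that undergo a rule: /k/ → [kʰ] (rule 3); /ɡ/ → [ɣ] (rule 1); /ɡ/ → [ɣ] (rule 1).
All other segments surface unchanged.

3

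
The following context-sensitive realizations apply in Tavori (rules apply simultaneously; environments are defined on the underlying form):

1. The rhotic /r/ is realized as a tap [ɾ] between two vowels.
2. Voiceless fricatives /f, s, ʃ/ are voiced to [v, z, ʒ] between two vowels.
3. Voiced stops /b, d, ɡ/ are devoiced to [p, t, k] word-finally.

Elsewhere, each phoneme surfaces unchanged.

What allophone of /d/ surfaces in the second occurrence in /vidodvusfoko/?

/d/ (between /o/ and /v/) is in the target of rule 3 but the environment (word-finally) is not met → [d].

[d]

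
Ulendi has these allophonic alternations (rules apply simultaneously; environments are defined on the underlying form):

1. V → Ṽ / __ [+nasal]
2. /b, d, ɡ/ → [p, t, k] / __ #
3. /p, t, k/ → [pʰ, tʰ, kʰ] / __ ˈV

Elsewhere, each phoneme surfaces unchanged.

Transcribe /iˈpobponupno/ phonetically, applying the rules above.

/i/ (word-initial) is in the target of rule 1 but the environment (before a nasal consonant) is not met → [i].
Rule 3 applies to /p/ (between /i/ and /o/: immediately before a stressed vowel) → [pʰ].
/o/ — between /p/ and /b/; rule 1 does not apply here → [o].
/b/ — between /o/ and /p/; rule 2 does not apply here → [b].
/p/ — between /b/ and /o/; rule 3 does not apply here → [p].
/o/ (between /p/ and /n/) occurs before a nasal consonant → [õ] by rule 1.
/u/ (between /n/ and /p/) is in the target of rule 1 but the environment (before a nasal consonant) is not met → [u].
/p/ (between /u/ and /n/) fails the environment for rule 3, so it stays [p].
/o/ (word-final): rule 1 targets it, but not before a nasal consonant → unchanged [o].

[iˈpʰobpõnupno]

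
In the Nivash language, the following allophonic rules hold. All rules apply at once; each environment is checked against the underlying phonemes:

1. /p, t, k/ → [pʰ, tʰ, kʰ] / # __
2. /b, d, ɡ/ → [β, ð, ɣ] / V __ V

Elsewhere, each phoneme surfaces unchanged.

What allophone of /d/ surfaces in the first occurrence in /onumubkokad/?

[d]

/d/ (word-final): rule 2 targets it, but not between two vowels → unchanged [d].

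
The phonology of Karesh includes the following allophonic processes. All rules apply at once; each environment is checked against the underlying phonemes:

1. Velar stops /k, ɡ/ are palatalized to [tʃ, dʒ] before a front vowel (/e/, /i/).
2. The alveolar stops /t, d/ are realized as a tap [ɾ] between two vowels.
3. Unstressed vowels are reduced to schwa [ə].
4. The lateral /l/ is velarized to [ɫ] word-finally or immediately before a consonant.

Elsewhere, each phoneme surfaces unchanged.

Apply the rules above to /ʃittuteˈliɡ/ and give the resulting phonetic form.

[ʃəttəɾəˈliɡ]

/ʃ/ (word-initial): no rule targets it → [ʃ].
/i/ — between /ʃ/ and /t/, in an unstressed syllable — surfaces as [ə] (rule 3).
/t/ (between /i/ and /t/): rule 2 targets it, but not between two vowels → unchanged [t].
/t/ (between /t/ and /u/): rule 2 targets it, but not between two vowels → unchanged [t].
/u/ (between /t/ and /t/) occurs in an unstressed syllable → [ə] by rule 3.
/t/ — between /u/ and /e/, between two vowels — surfaces as [ɾ] (rule 2).
Rule 3 applies to /e/ (between /t/ and /l/: in an unstressed syllable) → [ə].
/l/ — between /e/ and /i/; rule 4 does not apply here → [l].
/i/ (between /l/ and /ɡ/): rule 3 targets it, but not in an unstressed syllable → unchanged [i].
/ɡ/ (word-final): rule 1 targets it, but not before a front vowel → unchanged [ɡ].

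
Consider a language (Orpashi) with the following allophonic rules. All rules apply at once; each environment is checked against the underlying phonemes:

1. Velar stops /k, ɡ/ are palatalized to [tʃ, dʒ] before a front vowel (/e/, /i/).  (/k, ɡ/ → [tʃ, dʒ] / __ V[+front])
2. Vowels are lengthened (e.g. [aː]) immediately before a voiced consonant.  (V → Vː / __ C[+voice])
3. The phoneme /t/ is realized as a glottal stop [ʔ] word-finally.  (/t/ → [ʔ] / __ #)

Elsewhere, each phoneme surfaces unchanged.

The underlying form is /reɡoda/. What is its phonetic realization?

[reːɡoːda]

/r/ stays [r].
Rule 2 applies to /e/ (between /r/ and /ɡ/: before a voiced consonant) → [eː].
/ɡ/ (between /e/ and /o/) fails the environment for rule 1, so it stays [ɡ].
/o/ (between /ɡ/ and /d/) occurs before a voiced consonant → [oː] by rule 2.
/d/ (between /o/ and /a/): no rule targets it → [d].
/a/ (word-final) is in the target of rule 2 but the environment (before a voiced consonant) is not met → [a].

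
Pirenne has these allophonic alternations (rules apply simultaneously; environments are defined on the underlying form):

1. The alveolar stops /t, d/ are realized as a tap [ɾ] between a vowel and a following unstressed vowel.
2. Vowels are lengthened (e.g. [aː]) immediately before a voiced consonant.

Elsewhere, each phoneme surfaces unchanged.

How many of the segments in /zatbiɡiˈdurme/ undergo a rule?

Segments that undergo a rule: /i/ → [iː] (rule 2); /i/ → [iː] (rule 2); /u/ → [uː] (rule 2).
All other segments surface unchanged.

3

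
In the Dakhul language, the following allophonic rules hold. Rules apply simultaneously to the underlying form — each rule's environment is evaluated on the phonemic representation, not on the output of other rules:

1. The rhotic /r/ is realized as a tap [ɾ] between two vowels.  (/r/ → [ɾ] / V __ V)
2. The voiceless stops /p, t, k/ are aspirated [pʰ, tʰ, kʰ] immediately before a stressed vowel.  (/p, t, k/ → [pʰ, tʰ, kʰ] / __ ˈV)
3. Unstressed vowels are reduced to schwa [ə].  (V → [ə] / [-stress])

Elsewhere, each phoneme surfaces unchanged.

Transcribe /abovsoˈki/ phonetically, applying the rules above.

Rule 3 applies to /a/ (word-initial: in an unstressed syllable) → [ə].
/b/ (between /a/ and /o/): no rule targets it → [b].
/o/ meets the environment for rule 3 (in an unstressed syllable) → [ə].
/v/ (between /o/ and /s/): no rule targets it → [v].
/s/ (between /v/ and /o/) is unaffected → [s].
/o/ meets the environment for rule 3 (in an unstressed syllable) → [ə].
/k/ — between /o/ and /i/, immediately before a stressed vowel — surfaces as [kʰ] (rule 2).
/i/ (word-final) is in the target of rule 3 but the environment (in an unstressed syllable) is not met → [i].

[əbəvsəˈkʰi]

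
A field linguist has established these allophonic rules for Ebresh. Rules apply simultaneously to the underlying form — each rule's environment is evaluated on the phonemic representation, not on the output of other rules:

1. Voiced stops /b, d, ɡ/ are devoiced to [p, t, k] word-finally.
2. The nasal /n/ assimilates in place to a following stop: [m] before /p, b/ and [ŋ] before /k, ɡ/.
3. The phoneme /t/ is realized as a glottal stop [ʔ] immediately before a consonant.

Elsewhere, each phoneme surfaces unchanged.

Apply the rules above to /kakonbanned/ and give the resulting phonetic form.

[kakombannet]

/n/ meets the environment for rule 2 (before a labial or velar stop) → [m].
/b/ — between /n/ and /a/; rule 1 does not apply here → [b].
/n/ (between /a/ and /n/): rule 2 targets it, but not before a labial or velar stop → unchanged [n].
/n/ (between /n/ and /e/): rule 2 targets it, but not before a labial or velar stop → unchanged [n].
/d/ meets the environment for rule 1 (word-finally) → [t].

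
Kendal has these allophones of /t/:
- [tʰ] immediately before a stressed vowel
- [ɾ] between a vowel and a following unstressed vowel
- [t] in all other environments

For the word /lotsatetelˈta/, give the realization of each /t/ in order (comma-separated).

[t], [ɾ], [ɾ], [tʰ]

Occurrence 1 (position 3): no conditioning environment matches → elsewhere allophone [t].
Occurrence 2 (position 6): between a vowel and an unstressed vowel → [ɾ].
Occurrence 3 (position 8): between a vowel and an unstressed vowel → [ɾ].
Occurrence 4 (position 11): immediately before a stressed vowel → [tʰ].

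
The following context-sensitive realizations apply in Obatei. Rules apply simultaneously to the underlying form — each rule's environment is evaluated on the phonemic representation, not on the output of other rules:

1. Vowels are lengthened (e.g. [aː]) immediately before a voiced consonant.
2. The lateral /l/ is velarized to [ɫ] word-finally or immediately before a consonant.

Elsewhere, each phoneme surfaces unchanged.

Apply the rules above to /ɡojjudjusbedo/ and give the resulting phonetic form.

[ɡoːjjuːdjusbeːdo]

/o/ — between /ɡ/ and /j/, before a voiced consonant — surfaces as [oː] (rule 1).
Rule 1 applies to /u/ (between /j/ and /d/: before a voiced consonant) → [uː].
/u/ (between /j/ and /s/): rule 1 targets it, but not before a voiced consonant → unchanged [u].
/e/ (between /b/ and /d/): before a voiced consonant, so rule 1 applies → [eː].
/o/ — word-final; rule 1 does not apply here → [o].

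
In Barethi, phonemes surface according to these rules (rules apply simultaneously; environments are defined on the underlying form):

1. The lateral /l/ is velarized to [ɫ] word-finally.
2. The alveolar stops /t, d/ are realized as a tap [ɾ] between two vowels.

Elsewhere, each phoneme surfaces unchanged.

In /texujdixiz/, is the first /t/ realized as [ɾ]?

/t/ (word-initial) fails the environment for rule 2, so it stays [t].
The actual realization is [t], not [ɾ].

No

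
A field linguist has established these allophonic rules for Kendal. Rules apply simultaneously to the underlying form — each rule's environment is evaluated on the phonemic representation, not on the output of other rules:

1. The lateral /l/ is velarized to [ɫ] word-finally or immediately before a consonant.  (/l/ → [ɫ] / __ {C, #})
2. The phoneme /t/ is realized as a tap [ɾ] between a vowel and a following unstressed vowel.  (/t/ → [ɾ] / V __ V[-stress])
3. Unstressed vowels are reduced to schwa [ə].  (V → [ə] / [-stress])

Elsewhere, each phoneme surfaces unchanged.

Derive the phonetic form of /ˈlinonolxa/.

[ˈlinənəɫxə]

/l/ — word-initial; rule 1 does not apply here → [l].
/i/ (between /l/ and /n/) fails the environment for rule 3, so it stays [i].
/n/ — not in any rule's target class → [n].
/o/ (between /n/ and /n/): in an unstressed syllable, so rule 3 applies → [ə].
/n/ (between /o/ and /o/): no rule targets it → [n].
Rule 3 applies to /o/ (between /n/ and /l/: in an unstressed syllable) → [ə].
/l/ — between /o/ and /x/, word-finally or immediately before a consonant — surfaces as [ɫ] (rule 1).
/x/ (between /l/ and /a/): no rule targets it → [x].
/a/ — word-final, in an unstressed syllable — surfaces as [ə] (rule 3).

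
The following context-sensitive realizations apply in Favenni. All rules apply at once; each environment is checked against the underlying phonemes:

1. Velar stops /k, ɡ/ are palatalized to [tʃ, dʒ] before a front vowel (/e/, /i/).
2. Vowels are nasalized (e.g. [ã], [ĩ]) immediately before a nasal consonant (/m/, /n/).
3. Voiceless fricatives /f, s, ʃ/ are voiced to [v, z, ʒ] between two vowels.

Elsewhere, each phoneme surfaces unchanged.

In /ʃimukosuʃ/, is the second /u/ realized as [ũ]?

/u/ — between /s/ and /ʃ/; rule 2 does not apply here → [u].
The actual realization is [u], not [ũ].

No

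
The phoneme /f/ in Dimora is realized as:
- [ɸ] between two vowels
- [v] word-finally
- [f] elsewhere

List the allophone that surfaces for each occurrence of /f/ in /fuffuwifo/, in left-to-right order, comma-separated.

[f], [f], [f], [ɸ]

Occurrence 1 (position 1): no conditioning environment matches → elsewhere allophone [f].
Occurrence 2 (position 3): no conditioning environment matches → elsewhere allophone [f].
Occurrence 3 (position 4): no conditioning environment matches → elsewhere allophone [f].
Occurrence 4 (position 8): between two vowels → [ɸ].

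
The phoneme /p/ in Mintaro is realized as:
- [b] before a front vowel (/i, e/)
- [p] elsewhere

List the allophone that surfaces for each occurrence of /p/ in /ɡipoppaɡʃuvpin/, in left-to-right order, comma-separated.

[p], [p], [p], [b]

Occurrence 1 (position 3): no conditioning environment matches → elsewhere allophone [p].
Occurrence 2 (position 5): no conditioning environment matches → elsewhere allophone [p].
Occurrence 3 (position 6): no conditioning environment matches → elsewhere allophone [p].
Occurrence 4 (position 12): before a front vowel (/i, e/) → [b].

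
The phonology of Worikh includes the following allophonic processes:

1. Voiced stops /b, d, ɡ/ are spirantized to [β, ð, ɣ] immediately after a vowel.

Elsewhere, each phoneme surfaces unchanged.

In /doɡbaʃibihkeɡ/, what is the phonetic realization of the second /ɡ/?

Rule 1 applies to /ɡ/ (word-final: immediately after a vowel) → [ɣ].

[ɣ]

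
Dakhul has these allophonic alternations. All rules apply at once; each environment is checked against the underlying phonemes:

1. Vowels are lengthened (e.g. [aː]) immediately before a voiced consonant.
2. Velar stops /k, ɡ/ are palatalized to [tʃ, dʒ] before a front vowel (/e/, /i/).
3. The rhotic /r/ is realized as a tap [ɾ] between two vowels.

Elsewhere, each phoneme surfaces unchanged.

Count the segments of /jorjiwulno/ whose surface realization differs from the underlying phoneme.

Segments that undergo a rule: /o/ → [oː] (rule 1); /i/ → [iː] (rule 1); /u/ → [uː] (rule 1).
All other segments surface unchanged.

3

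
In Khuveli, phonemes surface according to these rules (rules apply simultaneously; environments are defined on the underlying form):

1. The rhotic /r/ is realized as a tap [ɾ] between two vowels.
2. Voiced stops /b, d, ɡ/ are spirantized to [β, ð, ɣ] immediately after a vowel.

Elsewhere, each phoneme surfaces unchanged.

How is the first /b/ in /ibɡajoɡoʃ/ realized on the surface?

[β]

Rule 2 applies to /b/ (between /i/ and /ɡ/: immediately after a vowel) → [β].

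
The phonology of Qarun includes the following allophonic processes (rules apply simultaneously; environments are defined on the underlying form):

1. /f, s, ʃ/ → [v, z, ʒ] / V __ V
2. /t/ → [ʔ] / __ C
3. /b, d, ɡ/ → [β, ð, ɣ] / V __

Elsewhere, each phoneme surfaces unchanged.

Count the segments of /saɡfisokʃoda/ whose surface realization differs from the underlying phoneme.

3

Segments that undergo a rule: /ɡ/ → [ɣ] (rule 3); /s/ → [z] (rule 1); /d/ → [ð] (rule 3).
All other segments surface unchanged.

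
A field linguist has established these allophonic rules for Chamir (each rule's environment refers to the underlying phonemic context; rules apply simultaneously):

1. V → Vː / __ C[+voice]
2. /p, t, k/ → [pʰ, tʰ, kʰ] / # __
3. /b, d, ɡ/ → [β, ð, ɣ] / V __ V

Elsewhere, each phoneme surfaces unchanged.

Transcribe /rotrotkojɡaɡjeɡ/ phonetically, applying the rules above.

[rotrotkoːjɡaːɡjeːɡ]

/r/ (word-initial) is unaffected → [r].
/o/ (between /r/ and /t/): rule 1 targets it, but not before a voiced consonant → unchanged [o].
/t/ (between /o/ and /r/) is in the target of rule 2 but the environment (word-initially) is not met → [t].
/r/ — not in any rule's target class → [r].
/o/ (between /r/ and /t/) is in the target of rule 1 but the environment (before a voiced consonant) is not met → [o].
/t/ (between /o/ and /k/) fails the environment for rule 2, so it stays [t].
/k/ (between /t/ and /o/): rule 2 targets it, but not word-initially → unchanged [k].
/o/ (between /k/ and /j/) occurs before a voiced consonant → [oː] by rule 1.
/j/ (between /o/ and /ɡ/): no rule targets it → [j].
/ɡ/ (between /j/ and /a/) is in the target of rule 3 but the environment (between two vowels) is not met → [ɡ].
/a/ (between /ɡ/ and /ɡ/) occurs before a voiced consonant → [aː] by rule 1.
/ɡ/ (between /a/ and /j/) is in the target of rule 3 but the environment (between two vowels) is not met → [ɡ].
/j/ (between /ɡ/ and /e/): no rule targets it → [j].
/e/ meets the environment for rule 1 (before a voiced consonant) → [eː].
/ɡ/ — word-final; rule 3 does not apply here → [ɡ].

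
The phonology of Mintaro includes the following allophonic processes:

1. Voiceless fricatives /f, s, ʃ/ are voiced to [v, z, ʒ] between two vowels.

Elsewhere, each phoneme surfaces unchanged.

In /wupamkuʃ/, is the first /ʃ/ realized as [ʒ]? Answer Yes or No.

/ʃ/ — word-final; rule 1 does not apply here → [ʃ].
The actual realization is [ʃ], not [ʒ].

No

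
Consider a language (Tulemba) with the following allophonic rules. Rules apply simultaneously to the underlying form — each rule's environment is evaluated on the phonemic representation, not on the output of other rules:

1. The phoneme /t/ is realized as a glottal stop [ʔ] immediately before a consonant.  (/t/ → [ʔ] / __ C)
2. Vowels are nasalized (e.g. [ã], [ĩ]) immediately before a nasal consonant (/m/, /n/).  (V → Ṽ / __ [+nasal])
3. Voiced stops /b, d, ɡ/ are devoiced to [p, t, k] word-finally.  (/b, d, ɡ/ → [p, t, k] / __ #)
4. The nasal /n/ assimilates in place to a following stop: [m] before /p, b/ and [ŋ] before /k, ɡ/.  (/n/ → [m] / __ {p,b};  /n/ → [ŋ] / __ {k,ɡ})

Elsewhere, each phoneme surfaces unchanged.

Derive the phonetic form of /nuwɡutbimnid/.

/n/ (word-initial) is in the target of rule 4 but the environment (before a labial or velar stop) is not met → [n].
/u/ (between /n/ and /w/) is in the target of rule 2 but the environment (before a nasal consonant) is not met → [u].
/w/ (between /u/ and /ɡ/): no rule targets it → [w].
/ɡ/ (between /w/ and /u/): rule 3 targets it, but not word-finally → unchanged [ɡ].
/u/ (between /ɡ/ and /t/) is in the target of rule 2 but the environment (before a nasal consonant) is not met → [u].
/t/ (between /u/ and /b/) occurs immediately before a consonant → [ʔ] by rule 1.
/b/ — between /t/ and /i/; rule 3 does not apply here → [b].
/i/ meets the environment for rule 2 (before a nasal consonant) → [ĩ].
/m/ (between /i/ and /n/) is unaffected → [m].
/n/ — between /m/ and /i/; rule 4 does not apply here → [n].
/i/ (between /n/ and /d/) is in the target of rule 2 but the environment (before a nasal consonant) is not met → [i].
/d/ — word-final, word-finally — surfaces as [t] (rule 3).

[nuwɡuʔbĩmnit]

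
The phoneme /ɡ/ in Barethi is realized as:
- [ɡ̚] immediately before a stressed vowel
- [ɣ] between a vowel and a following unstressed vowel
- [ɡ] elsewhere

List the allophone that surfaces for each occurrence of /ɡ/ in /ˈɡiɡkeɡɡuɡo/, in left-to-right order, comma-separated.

[ɡ̚], [ɡ], [ɡ], [ɡ], [ɣ]

Occurrence 1 (position 1): immediately before a stressed vowel → [ɡ̚].
Occurrence 2 (position 3): no conditioning environment matches → elsewhere allophone [ɡ].
Occurrence 3 (position 6): no conditioning environment matches → elsewhere allophone [ɡ].
Occurrence 4 (position 7): no conditioning environment matches → elsewhere allophone [ɡ].
Occurrence 5 (position 9): between a vowel and a following unstressed vowel → [ɣ].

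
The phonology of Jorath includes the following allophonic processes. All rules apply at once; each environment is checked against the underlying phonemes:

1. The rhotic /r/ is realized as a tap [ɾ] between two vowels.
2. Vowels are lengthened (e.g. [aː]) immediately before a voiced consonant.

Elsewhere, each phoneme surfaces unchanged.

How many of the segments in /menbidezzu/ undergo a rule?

3

Segments that undergo a rule: /e/ → [eː] (rule 2); /i/ → [iː] (rule 2); /e/ → [eː] (rule 2).
All other segments surface unchanged.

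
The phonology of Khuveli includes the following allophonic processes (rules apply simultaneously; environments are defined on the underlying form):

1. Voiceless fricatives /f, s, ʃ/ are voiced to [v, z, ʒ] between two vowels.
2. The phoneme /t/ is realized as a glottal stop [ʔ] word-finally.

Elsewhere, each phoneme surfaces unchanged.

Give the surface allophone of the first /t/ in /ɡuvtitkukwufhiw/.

/t/ — between /v/ and /i/; rule 2 does not apply here → [t].

[t]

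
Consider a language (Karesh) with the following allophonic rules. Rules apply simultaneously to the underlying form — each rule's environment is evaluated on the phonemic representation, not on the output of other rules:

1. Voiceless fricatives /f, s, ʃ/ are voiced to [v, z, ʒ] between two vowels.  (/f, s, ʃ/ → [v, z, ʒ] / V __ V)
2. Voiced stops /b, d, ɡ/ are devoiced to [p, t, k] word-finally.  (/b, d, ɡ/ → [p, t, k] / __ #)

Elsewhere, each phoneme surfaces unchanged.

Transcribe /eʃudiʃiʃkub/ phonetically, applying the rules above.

[eʒudiʒiʃkup]

/e/ (word-initial) is unaffected → [e].
/ʃ/ meets the environment for rule 1 (between two vowels) → [ʒ].
/u/ stays [u].
/d/ (between /u/ and /i/) fails the environment for rule 2, so it stays [d].
/i/ (between /d/ and /ʃ/) is unaffected → [i].
/ʃ/ (between /i/ and /i/): between two vowels, so rule 1 applies → [ʒ].
/i/ — not in any rule's target class → [i].
/ʃ/ (between /i/ and /k/): rule 1 targets it, but not between two vowels → unchanged [ʃ].
/k/ (between /ʃ/ and /u/): no rule targets it → [k].
/u/ (between /k/ and /b/): no rule targets it → [u].
/b/ (word-final) occurs word-finally → [p] by rule 2.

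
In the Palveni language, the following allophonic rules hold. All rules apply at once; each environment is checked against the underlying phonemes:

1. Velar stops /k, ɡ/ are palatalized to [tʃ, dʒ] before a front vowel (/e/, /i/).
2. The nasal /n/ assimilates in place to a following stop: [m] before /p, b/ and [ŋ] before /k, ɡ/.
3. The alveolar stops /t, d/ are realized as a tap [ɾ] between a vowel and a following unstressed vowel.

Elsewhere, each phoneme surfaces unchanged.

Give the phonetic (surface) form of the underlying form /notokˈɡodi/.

[noɾokˈɡoɾi]

/n/ (word-initial): rule 2 targets it, but not before a labial or velar stop → unchanged [n].
/o/ — not in any rule's target class → [o].
/t/ (between /o/ and /o/) occurs between a vowel and a following unstressed vowel → [ɾ] by rule 3.
/o/ — not in any rule's target class → [o].
/k/ (between /o/ and /ɡ/) is in the target of rule 1 but the environment (before a front vowel) is not met → [k].
/ɡ/ (between /k/ and /o/) fails the environment for rule 1, so it stays [ɡ].
/o/ — not in any rule's target class → [o].
/d/ — between /o/ and /i/, between a vowel and a following unstressed vowel — surfaces as [ɾ] (rule 3).
/i/ stays [i].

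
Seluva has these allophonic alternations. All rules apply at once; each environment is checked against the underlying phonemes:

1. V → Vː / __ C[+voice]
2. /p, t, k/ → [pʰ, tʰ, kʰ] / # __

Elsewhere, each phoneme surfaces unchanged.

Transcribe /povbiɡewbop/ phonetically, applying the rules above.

[pʰoːvbiːɡeːwbop]

/p/ — word-initial, word-initially — surfaces as [pʰ] (rule 2).
/o/ (between /p/ and /v/) occurs before a voiced consonant → [oː] by rule 1.
/v/ — not in any rule's target class → [v].
/b/ (between /v/ and /i/) is unaffected → [b].
/i/ (between /b/ and /ɡ/): before a voiced consonant, so rule 1 applies → [iː].
/ɡ/ stays [ɡ].
/e/ (between /ɡ/ and /w/): before a voiced consonant, so rule 1 applies → [eː].
/w/ (between /e/ and /b/): no rule targets it → [w].
/b/ — not in any rule's target class → [b].
/o/ (between /b/ and /p/) fails the environment for rule 1, so it stays [o].
/p/ (word-final) fails the environment for rule 2, so it stays [p].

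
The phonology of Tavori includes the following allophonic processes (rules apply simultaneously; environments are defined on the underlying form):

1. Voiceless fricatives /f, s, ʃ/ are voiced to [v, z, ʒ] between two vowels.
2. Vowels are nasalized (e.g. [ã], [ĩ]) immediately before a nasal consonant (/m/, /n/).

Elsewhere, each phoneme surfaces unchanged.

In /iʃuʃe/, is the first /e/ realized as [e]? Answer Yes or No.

Yes

/e/ (word-final) fails the environment for rule 2, so it stays [e].
The actual realization is [e], which matches [e].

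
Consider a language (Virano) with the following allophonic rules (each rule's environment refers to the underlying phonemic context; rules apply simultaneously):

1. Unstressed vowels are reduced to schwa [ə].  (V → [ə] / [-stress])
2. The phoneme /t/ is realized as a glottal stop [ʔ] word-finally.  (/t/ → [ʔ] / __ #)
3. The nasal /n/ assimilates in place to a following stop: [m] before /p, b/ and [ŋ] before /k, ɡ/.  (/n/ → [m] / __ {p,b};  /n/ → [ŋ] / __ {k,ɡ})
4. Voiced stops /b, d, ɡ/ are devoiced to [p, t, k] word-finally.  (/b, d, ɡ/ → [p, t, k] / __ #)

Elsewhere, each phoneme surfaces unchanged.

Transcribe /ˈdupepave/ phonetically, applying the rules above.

/d/ (word-initial) fails the environment for rule 4, so it stays [d].
/u/ — between /d/ and /p/; rule 1 does not apply here → [u].
/e/ (between /p/ and /p/): in an unstressed syllable, so rule 1 applies → [ə].
/a/ — between /p/ and /v/, in an unstressed syllable — surfaces as [ə] (rule 1).
/e/ (word-final) occurs in an unstressed syllable → [ə] by rule 1.

[ˈdupəpəvə]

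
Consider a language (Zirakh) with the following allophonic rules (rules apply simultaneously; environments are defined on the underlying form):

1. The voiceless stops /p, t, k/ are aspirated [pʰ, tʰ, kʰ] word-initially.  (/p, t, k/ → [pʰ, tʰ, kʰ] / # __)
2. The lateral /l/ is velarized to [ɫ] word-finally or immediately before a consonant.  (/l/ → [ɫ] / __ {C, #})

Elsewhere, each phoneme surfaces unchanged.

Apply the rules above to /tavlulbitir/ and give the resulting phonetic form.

[tʰavluɫbitir]

/t/ meets the environment for rule 1 (word-initially) → [tʰ].
/a/ stays [a].
/v/ (between /a/ and /l/) is unaffected → [v].
/l/ (between /v/ and /u/) fails the environment for rule 2, so it stays [l].
/u/ (between /l/ and /l/): no rule targets it → [u].
Rule 2 applies to /l/ (between /u/ and /b/: word-finally or immediately before a consonant) → [ɫ].
/b/ stays [b].
/i/ (between /b/ and /t/) is unaffected → [i].
/t/ (between /i/ and /i/) fails the environment for rule 1, so it stays [t].
/i/ stays [i].
/r/ stays [r].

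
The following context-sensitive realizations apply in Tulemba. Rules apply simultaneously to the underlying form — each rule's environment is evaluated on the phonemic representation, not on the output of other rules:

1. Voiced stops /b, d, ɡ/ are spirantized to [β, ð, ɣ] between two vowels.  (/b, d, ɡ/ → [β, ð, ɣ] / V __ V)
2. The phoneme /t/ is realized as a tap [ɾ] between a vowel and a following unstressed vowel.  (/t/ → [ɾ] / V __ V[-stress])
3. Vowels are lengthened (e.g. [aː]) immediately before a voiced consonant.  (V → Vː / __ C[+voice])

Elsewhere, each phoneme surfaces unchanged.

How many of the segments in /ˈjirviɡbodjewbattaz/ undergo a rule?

5

Segments that undergo a rule: /i/ → [iː] (rule 3); /i/ → [iː] (rule 3); /o/ → [oː] (rule 3); /e/ → [eː] (rule 3); /a/ → [aː] (rule 3).
All other segments surface unchanged.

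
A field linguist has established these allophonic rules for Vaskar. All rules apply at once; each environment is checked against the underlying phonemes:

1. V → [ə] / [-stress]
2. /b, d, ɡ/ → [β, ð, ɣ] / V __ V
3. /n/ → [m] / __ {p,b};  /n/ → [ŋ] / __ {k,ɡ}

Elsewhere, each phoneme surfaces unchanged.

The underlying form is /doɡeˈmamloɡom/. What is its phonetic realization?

/d/ (word-initial) fails the environment for rule 2, so it stays [d].
/o/ (between /d/ and /ɡ/): in an unstressed syllable, so rule 1 applies → [ə].
/ɡ/ meets the environment for rule 2 (between two vowels) → [ɣ].
Rule 1 applies to /e/ (between /ɡ/ and /m/: in an unstressed syllable) → [ə].
/m/ (between /e/ and /a/): no rule targets it → [m].
/a/ (between /m/ and /m/) fails the environment for rule 1, so it stays [a].
/m/ — not in any rule's target class → [m].
/l/ stays [l].
/o/ — between /l/ and /ɡ/, in an unstressed syllable — surfaces as [ə] (rule 1).
/ɡ/ meets the environment for rule 2 (between two vowels) → [ɣ].
/o/ meets the environment for rule 1 (in an unstressed syllable) → [ə].
/m/ (word-final) is unaffected → [m].

[dəɣəˈmamləɣəm]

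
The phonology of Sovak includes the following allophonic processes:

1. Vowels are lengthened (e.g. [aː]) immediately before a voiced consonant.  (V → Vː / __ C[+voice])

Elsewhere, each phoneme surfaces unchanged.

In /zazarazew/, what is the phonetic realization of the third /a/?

/a/ (between /r/ and /z/): before a voiced consonant, so rule 1 applies → [aː].

[aː]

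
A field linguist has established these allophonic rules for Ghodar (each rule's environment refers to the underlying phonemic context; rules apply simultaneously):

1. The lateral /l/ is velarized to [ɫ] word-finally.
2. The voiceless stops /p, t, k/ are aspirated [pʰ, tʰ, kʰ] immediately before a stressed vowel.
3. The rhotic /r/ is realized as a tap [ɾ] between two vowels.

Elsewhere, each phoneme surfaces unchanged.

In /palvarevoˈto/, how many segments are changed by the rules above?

Segments that undergo a rule: /r/ → [ɾ] (rule 3); /t/ → [tʰ] (rule 2).
All other segments surface unchanged.

2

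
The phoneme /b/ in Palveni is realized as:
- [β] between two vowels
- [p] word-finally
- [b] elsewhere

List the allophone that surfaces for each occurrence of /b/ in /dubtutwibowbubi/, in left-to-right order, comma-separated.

Occurrence 1 (position 3): no conditioning environment matches → elsewhere allophone [b].
Occurrence 2 (position 9): between two vowels → [β].
Occurrence 3 (position 12): no conditioning environment matches → elsewhere allophone [b].
Occurrence 4 (position 14): between two vowels → [β].

[b], [β], [b], [β]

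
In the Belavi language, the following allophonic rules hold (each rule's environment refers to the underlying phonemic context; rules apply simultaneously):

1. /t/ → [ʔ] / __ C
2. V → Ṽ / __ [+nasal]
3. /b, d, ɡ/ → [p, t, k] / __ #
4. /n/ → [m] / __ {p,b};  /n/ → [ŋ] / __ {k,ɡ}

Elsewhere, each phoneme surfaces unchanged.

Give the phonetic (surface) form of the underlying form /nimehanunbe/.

[nĩmehãnũmbe]

/n/ (word-initial): rule 4 targets it, but not before a labial or velar stop → unchanged [n].
Rule 2 applies to /i/ (between /n/ and /m/: before a nasal consonant) → [ĩ].
/m/ (between /i/ and /e/): no rule targets it → [m].
/e/ (between /m/ and /h/) fails the environment for rule 2, so it stays [e].
/h/ (between /e/ and /a/) is unaffected → [h].
/a/ (between /h/ and /n/) occurs before a nasal consonant → [ã] by rule 2.
/n/ — between /a/ and /u/; rule 4 does not apply here → [n].
/u/ — between /n/ and /n/, before a nasal consonant — surfaces as [ũ] (rule 2).
/n/ — between /u/ and /b/, before a labial or velar stop — surfaces as [m] (rule 4).
/b/ — between /n/ and /e/; rule 3 does not apply here → [b].
/e/ — word-final; rule 2 does not apply here → [e].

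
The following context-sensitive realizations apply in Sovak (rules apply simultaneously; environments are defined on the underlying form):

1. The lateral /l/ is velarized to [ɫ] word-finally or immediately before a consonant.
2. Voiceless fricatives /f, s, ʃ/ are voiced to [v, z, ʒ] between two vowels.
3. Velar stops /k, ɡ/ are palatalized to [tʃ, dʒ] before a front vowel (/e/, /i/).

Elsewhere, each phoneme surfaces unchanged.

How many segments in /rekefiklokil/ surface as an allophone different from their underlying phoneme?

Segments that undergo a rule: /k/ → [tʃ] (rule 3); /f/ → [v] (rule 2); /k/ → [tʃ] (rule 3); /l/ → [ɫ] (rule 1).
All other segments surface unchanged.

4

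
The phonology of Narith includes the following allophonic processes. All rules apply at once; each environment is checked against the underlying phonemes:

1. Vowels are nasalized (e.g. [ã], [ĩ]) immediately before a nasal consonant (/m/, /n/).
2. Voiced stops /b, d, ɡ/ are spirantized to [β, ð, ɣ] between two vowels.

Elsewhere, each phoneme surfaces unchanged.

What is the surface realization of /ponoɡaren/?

[põnoɣarẽn]

/p/ (word-initial) is unaffected → [p].
Rule 1 applies to /o/ (between /p/ and /n/: before a nasal consonant) → [õ].
/n/ (between /o/ and /o/) is unaffected → [n].
/o/ (between /n/ and /ɡ/) is in the target of rule 1 but the environment (before a nasal consonant) is not met → [o].
/ɡ/ (between /o/ and /a/): between two vowels, so rule 2 applies → [ɣ].
/a/ (between /ɡ/ and /r/): rule 1 targets it, but not before a nasal consonant → unchanged [a].
/r/ (between /a/ and /e/) is unaffected → [r].
/e/ meets the environment for rule 1 (before a nasal consonant) → [ẽ].
/n/ stays [n].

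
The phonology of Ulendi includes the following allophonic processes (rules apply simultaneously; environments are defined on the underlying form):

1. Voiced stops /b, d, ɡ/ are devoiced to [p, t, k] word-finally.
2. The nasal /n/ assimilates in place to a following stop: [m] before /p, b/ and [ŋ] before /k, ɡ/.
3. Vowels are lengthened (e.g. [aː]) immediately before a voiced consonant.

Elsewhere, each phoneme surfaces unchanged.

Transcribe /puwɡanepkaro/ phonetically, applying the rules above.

/p/ (word-initial) is unaffected → [p].
/u/ meets the environment for rule 3 (before a voiced consonant) → [uː].
/w/ stays [w].
/ɡ/ (between /w/ and /a/): rule 1 targets it, but not word-finally → unchanged [ɡ].
/a/ (between /ɡ/ and /n/): before a voiced consonant, so rule 3 applies → [aː].
/n/ — between /a/ and /e/; rule 2 does not apply here → [n].
/e/ — between /n/ and /p/; rule 3 does not apply here → [e].
/p/ stays [p].
/k/ (between /p/ and /a/) is unaffected → [k].
/a/ — between /k/ and /r/, before a voiced consonant — surfaces as [aː] (rule 3).
/r/ stays [r].
/o/ (word-final) fails the environment for rule 3, so it stays [o].

[puːwɡaːnepkaːro]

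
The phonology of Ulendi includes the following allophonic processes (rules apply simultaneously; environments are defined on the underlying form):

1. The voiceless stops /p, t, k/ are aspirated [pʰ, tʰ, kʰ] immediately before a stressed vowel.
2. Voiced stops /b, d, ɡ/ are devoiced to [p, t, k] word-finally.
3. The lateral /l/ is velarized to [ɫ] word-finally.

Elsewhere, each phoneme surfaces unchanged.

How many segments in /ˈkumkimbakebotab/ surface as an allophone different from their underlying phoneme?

2

Segments that undergo a rule: /k/ → [kʰ] (rule 1); /b/ → [p] (rule 2).
All other segments surface unchanged.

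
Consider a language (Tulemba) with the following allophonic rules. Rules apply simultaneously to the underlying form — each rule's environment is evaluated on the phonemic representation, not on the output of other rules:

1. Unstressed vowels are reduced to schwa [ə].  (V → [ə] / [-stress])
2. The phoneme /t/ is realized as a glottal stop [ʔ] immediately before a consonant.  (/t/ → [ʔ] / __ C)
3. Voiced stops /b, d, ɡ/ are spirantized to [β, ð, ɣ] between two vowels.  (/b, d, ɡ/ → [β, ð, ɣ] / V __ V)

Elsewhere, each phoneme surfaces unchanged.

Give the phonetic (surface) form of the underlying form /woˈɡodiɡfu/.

/w/ stays [w].
/o/ (between /w/ and /ɡ/) occurs in an unstressed syllable → [ə] by rule 1.
/ɡ/ — between /o/ and /o/, between two vowels — surfaces as [ɣ] (rule 3).
/o/ (between /ɡ/ and /d/) is in the target of rule 1 but the environment (in an unstressed syllable) is not met → [o].
Rule 3 applies to /d/ (between /o/ and /i/: between two vowels) → [ð].
/i/ (between /d/ and /ɡ/) occurs in an unstressed syllable → [ə] by rule 1.
/ɡ/ (between /i/ and /f/) fails the environment for rule 3, so it stays [ɡ].
/f/ (between /ɡ/ and /u/) is unaffected → [f].
Rule 1 applies to /u/ (word-final: in an unstressed syllable) → [ə].

[wəˈɣoðəɡfə]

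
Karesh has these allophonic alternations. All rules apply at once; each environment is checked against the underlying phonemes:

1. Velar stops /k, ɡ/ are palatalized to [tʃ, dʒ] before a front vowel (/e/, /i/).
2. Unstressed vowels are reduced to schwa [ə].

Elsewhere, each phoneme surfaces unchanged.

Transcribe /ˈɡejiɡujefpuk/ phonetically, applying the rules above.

/ɡ/ — word-initial, before a front vowel — surfaces as [dʒ] (rule 1).
/e/ — between /ɡ/ and /j/; rule 2 does not apply here → [e].
/i/ meets the environment for rule 2 (in an unstressed syllable) → [ə].
/ɡ/ (between /i/ and /u/): rule 1 targets it, but not before a front vowel → unchanged [ɡ].
/u/ (between /ɡ/ and /j/): in an unstressed syllable, so rule 2 applies → [ə].
/e/ (between /j/ and /f/): in an unstressed syllable, so rule 2 applies → [ə].
/u/ (between /p/ and /k/) occurs in an unstressed syllable → [ə] by rule 2.
/k/ (word-final) fails the environment for rule 1, so it stays [k].

[ˈdʒejəɡəjəfpək]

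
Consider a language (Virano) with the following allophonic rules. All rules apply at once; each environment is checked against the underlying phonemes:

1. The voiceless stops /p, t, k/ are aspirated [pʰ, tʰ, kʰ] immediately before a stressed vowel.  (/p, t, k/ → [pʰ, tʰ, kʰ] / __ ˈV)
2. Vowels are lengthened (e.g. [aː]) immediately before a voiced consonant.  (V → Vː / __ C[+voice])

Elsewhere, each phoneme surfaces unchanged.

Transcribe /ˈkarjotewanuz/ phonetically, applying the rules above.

[ˈkʰaːrjoteːwaːnuːz]

Rule 1 applies to /k/ (word-initial: immediately before a stressed vowel) → [kʰ].
/a/ (between /k/ and /r/): before a voiced consonant, so rule 2 applies → [aː].
/r/ (between /a/ and /j/): no rule targets it → [r].
/j/ (between /r/ and /o/): no rule targets it → [j].
/o/ (between /j/ and /t/) is in the target of rule 2 but the environment (before a voiced consonant) is not met → [o].
/t/ (between /o/ and /e/): rule 1 targets it, but not immediately before a stressed vowel → unchanged [t].
/e/ (between /t/ and /w/): before a voiced consonant, so rule 2 applies → [eː].
/w/ (between /e/ and /a/) is unaffected → [w].
/a/ meets the environment for rule 2 (before a voiced consonant) → [aː].
/n/ (between /a/ and /u/) is unaffected → [n].
/u/ — between /n/ and /z/, before a voiced consonant — surfaces as [uː] (rule 2).
/z/ stays [z].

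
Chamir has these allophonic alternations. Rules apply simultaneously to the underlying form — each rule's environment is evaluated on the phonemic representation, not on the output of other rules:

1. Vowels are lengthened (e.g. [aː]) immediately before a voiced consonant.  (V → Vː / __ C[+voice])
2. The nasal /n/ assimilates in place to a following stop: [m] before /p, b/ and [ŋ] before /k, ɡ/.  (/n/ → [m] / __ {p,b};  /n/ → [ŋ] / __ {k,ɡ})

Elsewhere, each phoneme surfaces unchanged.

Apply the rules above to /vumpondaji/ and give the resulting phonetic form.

/v/ stays [v].
Rule 1 applies to /u/ (between /v/ and /m/: before a voiced consonant) → [uː].
/m/ (between /u/ and /p/): no rule targets it → [m].
/p/ (between /m/ and /o/): no rule targets it → [p].
Rule 1 applies to /o/ (between /p/ and /n/: before a voiced consonant) → [oː].
/n/ — between /o/ and /d/; rule 2 does not apply here → [n].
/d/ (between /n/ and /a/): no rule targets it → [d].
/a/ (between /d/ and /j/): before a voiced consonant, so rule 1 applies → [aː].
/j/ (between /a/ and /i/) is unaffected → [j].
/i/ — word-final; rule 1 does not apply here → [i].

[vuːmpoːndaːji]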